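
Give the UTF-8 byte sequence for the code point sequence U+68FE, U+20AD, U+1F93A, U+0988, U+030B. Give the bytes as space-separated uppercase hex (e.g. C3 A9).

E6 A3 BE E2 82 AD F0 9F A4 BA E0 A6 88 CC 8B

U+68FE: 3-byte form → E6 A3 BE.
U+20AD: 3-byte form → E2 82 AD.
U+1F93A: 4-byte form → F0 9F A4 BA.
U+0988: 3-byte form → E0 A6 88.
U+030B: 2-byte form → CC 8B.
Concatenated (15 bytes): E6 A3 BE E2 82 AD F0 9F A4 BA E0 A6 88 CC 8B.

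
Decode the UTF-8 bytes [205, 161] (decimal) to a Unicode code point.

Leading byte 0xCD = 11001101 matches 110xxxxx → 2-byte sequence.
Byte 1: 0xCD = 11001101, payload 01101 (5 bits).
Byte 2: 0xA1 = 10100001 (10xxxxxx ✓), payload 100001.
Concatenate: 01101100001 = 0x361 (11 bits → U+0361).

U+0361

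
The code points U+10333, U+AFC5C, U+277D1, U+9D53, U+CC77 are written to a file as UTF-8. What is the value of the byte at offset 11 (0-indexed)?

0x91

U+10333 → 4-byte form F0 90 8C B3 at offsets 0–3.
U+AFC5C → 4-byte form F2 AF B1 9C at offsets 4–7.
U+277D1 → 4-byte form F0 A7 9F 91 at offsets 8–11.
Offset 11 falls in char 3's range; it's byte 4 of F0 A7 9F 91 = 0x91.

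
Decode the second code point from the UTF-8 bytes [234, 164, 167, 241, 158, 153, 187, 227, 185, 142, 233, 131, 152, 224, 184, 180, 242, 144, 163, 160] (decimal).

Offset 0: leading byte 0xEA = 11101010 → 3-byte char #1 = EA A4 A7.
Offset 3: leading byte 0xF1 = 11110001 → 4-byte char #2 = F1 9E 99 BB.
Leading byte 0xF1 = 11110001 matches 11110xxx → 4-byte sequence.
Byte 1: 0xF1 = 11110001, payload 001 (3 bits).
Byte 2: 0x9E = 10011110 (10xxxxxx ✓), payload 011110.
Byte 3: 0x99 = 10011001 (10xxxxxx ✓), payload 011001.
Byte 4: 0xBB = 10111011 (10xxxxxx ✓), payload 111011.
Concatenate: 001011110011001111011 = 0x5E67B (21 bits → U+5E67B).

U+5E67B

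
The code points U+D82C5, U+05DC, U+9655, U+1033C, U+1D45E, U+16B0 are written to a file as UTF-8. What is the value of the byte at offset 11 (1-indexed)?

1-indexed offset 11 is 0-indexed offset 10.
U+D82C5 → 4-byte form F3 98 8B 85 at offsets 0–3.
U+05DC → 2-byte form D7 9C at offsets 4–5.
U+9655 → 3-byte form E9 99 95 at offsets 6–8.
U+1033C → 4-byte form F0 90 8C BC at offsets 9–12.
Offset 10 falls in char 4's range; it's byte 2 of F0 90 8C BC = 0x90.

0x90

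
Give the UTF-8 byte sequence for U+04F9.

D3 B9

U+04F9 = 0x4F9 = 1273 decimal. In range U+0080–U+07FF → 2-byte form: 110xxxxx 10xxxxxx.
Binary (11 bits): 10011111001.
Split 5+6: 10011 | 111001.
Byte 1: 11010011 = 0xD3.
Byte 2: 10111001 = 0xB9.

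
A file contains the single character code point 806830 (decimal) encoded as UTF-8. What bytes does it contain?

U+C4FAE = 0xC4FAE = 806830 decimal. In range U+10000–U+10FFFF → 4-byte form: 11110xxx 10xxxxxx 10xxxxxx 10xxxxxx.
Binary (21 bits): 011000100111110101110.
Split 3+6+6+6: 011 | 000100 | 111110 | 101110.
Byte 1: 11110011 = 0xF3.
Byte 2: 10000100 = 0x84.
Byte 3: 10111110 = 0xBE.
Byte 4: 10101110 = 0xAE.

F3 84 BE AE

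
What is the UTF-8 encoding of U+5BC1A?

F1 9B B0 9A

U+5BC1A = 0x5BC1A = 375834 decimal. In range U+10000–U+10FFFF → 4-byte form: 11110xxx 10xxxxxx 10xxxxxx 10xxxxxx.
Binary (21 bits): 001011011110000011010.
Split 3+6+6+6: 001 | 011011 | 110000 | 011010.
Byte 1: 11110001 = 0xF1.
Byte 2: 10011011 = 0x9B.
Byte 3: 10110000 = 0xB0.
Byte 4: 10011010 = 0x9A.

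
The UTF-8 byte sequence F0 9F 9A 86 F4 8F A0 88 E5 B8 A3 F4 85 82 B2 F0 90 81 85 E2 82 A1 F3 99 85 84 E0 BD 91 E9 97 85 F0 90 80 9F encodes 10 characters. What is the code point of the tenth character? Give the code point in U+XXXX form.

U+1001F

Offset 0: leading byte 0xF0 = 11110000 → 4-byte char #1 = F0 9F 9A 86.
Offset 4: leading byte 0xF4 = 11110100 → 4-byte char #2 = F4 8F A0 88.
Offset 8: leading byte 0xE5 = 11100101 → 3-byte char #3 = E5 B8 A3.
Offset 11: leading byte 0xF4 = 11110100 → 4-byte char #4 = F4 85 82 B2.
Offset 15: leading byte 0xF0 = 11110000 → 4-byte char #5 = F0 90 81 85.
Offset 19: leading byte 0xE2 = 11100010 → 3-byte char #6 = E2 82 A1.
Offset 22: leading byte 0xF3 = 11110011 → 4-byte char #7 = F3 99 85 84.
Offset 26: leading byte 0xE0 = 11100000 → 3-byte char #8 = E0 BD 91.
Offset 29: leading byte 0xE9 = 11101001 → 3-byte char #9 = E9 97 85.
Offset 32: leading byte 0xF0 = 11110000 → 4-byte char #10 = F0 90 80 9F.
Leading byte 0xF0 = 11110000 matches 11110xxx → 4-byte sequence.
Byte 1: 0xF0 = 11110000, payload 000 (3 bits).
Byte 2: 0x90 = 10010000 (10xxxxxx ✓), payload 010000.
Byte 3: 0x80 = 10000000 (10xxxxxx ✓), payload 000000.
Byte 4: 0x9F = 10011111 (10xxxxxx ✓), payload 011111.
Concatenate: 000010000000000011111 = 0x1001F (21 bits → U+1001F).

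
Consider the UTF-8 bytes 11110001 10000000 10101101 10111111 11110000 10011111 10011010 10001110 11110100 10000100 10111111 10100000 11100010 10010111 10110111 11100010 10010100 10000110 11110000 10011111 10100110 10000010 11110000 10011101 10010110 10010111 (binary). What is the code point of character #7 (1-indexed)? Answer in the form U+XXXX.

U+1D597

Offset 0: leading byte 0xF1 = 11110001 → 4-byte char #1 = F1 80 AD BF.
Offset 4: leading byte 0xF0 = 11110000 → 4-byte char #2 = F0 9F 9A 8E.
Offset 8: leading byte 0xF4 = 11110100 → 4-byte char #3 = F4 84 BF A0.
Offset 12: leading byte 0xE2 = 11100010 → 3-byte char #4 = E2 97 B7.
Offset 15: leading byte 0xE2 = 11100010 → 3-byte char #5 = E2 94 86.
Offset 18: leading byte 0xF0 = 11110000 → 4-byte char #6 = F0 9F A6 82.
Offset 22: leading byte 0xF0 = 11110000 → 4-byte char #7 = F0 9D 96 97.
Leading byte 0xF0 = 11110000 matches 11110xxx → 4-byte sequence.
Byte 1: 0xF0 = 11110000, payload 000 (3 bits).
Byte 2: 0x9D = 10011101 (10xxxxxx ✓), payload 011101.
Byte 3: 0x96 = 10010110 (10xxxxxx ✓), payload 010110.
Byte 4: 0x97 = 10010111 (10xxxxxx ✓), payload 010111.
Concatenate: 000011101010110010111 = 0x1D597 (21 bits → U+1D597).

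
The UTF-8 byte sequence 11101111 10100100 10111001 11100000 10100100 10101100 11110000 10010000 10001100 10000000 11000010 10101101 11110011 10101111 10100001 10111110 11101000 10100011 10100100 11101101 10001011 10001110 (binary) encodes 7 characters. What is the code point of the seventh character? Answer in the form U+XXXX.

U+D2CE

Offset 0: leading byte 0xEF = 11101111 → 3-byte char #1 = EF A4 B9.
Offset 3: leading byte 0xE0 = 11100000 → 3-byte char #2 = E0 A4 AC.
Offset 6: leading byte 0xF0 = 11110000 → 4-byte char #3 = F0 90 8C 80.
Offset 10: leading byte 0xC2 = 11000010 → 2-byte char #4 = C2 AD.
Offset 12: leading byte 0xF3 = 11110011 → 4-byte char #5 = F3 AF A1 BE.
Offset 16: leading byte 0xE8 = 11101000 → 3-byte char #6 = E8 A3 A4.
Offset 19: leading byte 0xED = 11101101 → 3-byte char #7 = ED 8B 8E.
Leading byte 0xED = 11101101 matches 1110xxxx → 3-byte sequence.
Byte 1: 0xED = 11101101, payload 1101 (4 bits).
Byte 2: 0x8B = 10001011 (10xxxxxx ✓), payload 001011.
Byte 3: 0x8E = 10001110 (10xxxxxx ✓), payload 001110.
Concatenate: 1101001011001110 = 0xD2CE (16 bits → U+D2CE).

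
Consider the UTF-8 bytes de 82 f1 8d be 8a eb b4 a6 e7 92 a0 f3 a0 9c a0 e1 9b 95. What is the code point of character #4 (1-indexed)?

Offset 0: leading byte 0xDE = 11011110 → 2-byte char #1 = DE 82.
Offset 2: leading byte 0xF1 = 11110001 → 4-byte char #2 = F1 8D BE 8A.
Offset 6: leading byte 0xEB = 11101011 → 3-byte char #3 = EB B4 A6.
Offset 9: leading byte 0xE7 = 11100111 → 3-byte char #4 = E7 92 A0.
Leading byte 0xE7 = 11100111 matches 1110xxxx → 3-byte sequence.
Byte 1: 0xE7 = 11100111, payload 0111 (4 bits).
Byte 2: 0x92 = 10010010 (10xxxxxx ✓), payload 010010.
Byte 3: 0xA0 = 10100000 (10xxxxxx ✓), payload 100000.
Concatenate: 0111010010100000 = 0x74A0 (16 bits → U+74A0).

U+74A0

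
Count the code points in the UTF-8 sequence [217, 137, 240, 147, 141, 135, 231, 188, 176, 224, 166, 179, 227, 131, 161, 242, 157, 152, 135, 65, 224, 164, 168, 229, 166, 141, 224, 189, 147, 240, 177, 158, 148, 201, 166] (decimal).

Byte at offset 0: 0xD9 = 11011001 → 2-byte char (#1). Advance 2.
Byte at offset 2: 0xF0 = 11110000 → 4-byte char (#2). Advance 4.
Byte at offset 6: 0xE7 = 11100111 → 3-byte char (#3). Advance 3.
Byte at offset 9: 0xE0 = 11100000 → 3-byte char (#4). Advance 3.
Byte at offset 12: 0xE3 = 11100011 → 3-byte char (#5). Advance 3.
Byte at offset 15: 0xF2 = 11110010 → 4-byte char (#6). Advance 4.
Byte at offset 19: 0x41 = 01000001 → 1-byte char (#7). Advance 1.
Byte at offset 20: 0xE0 = 11100000 → 3-byte char (#8). Advance 3.
Byte at offset 23: 0xE5 = 11100101 → 3-byte char (#9). Advance 3.
Byte at offset 26: 0xE0 = 11100000 → 3-byte char (#10). Advance 3.
Byte at offset 29: 0xF0 = 11110000 → 4-byte char (#11). Advance 4.
Byte at offset 33: 0xC9 = 11001001 → 2-byte char (#12). Advance 2.
Reached end at offset 35 after 12 code points.

12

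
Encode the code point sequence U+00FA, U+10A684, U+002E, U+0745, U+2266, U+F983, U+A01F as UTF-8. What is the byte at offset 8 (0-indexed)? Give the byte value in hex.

0x85

U+00FA → 2-byte form C3 BA at offsets 0–1.
U+10A684 → 4-byte form F4 8A 9A 84 at offsets 2–5.
U+002E → 1-byte form 2E at offsets 6–6.
U+0745 → 2-byte form DD 85 at offsets 7–8.
Offset 8 falls in char 4's range; it's byte 2 of DD 85 = 0x85.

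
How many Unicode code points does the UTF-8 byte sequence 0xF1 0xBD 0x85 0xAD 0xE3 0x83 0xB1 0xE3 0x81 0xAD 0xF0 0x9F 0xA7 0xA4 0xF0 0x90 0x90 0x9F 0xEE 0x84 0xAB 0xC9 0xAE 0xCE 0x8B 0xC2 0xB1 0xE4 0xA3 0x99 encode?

Byte at offset 0: 0xF1 = 11110001 → 4-byte char (#1). Advance 4.
Byte at offset 4: 0xE3 = 11100011 → 3-byte char (#2). Advance 3.
Byte at offset 7: 0xE3 = 11100011 → 3-byte char (#3). Advance 3.
Byte at offset 10: 0xF0 = 11110000 → 4-byte char (#4). Advance 4.
Byte at offset 14: 0xF0 = 11110000 → 4-byte char (#5). Advance 4.
Byte at offset 18: 0xEE = 11101110 → 3-byte char (#6). Advance 3.
Byte at offset 21: 0xC9 = 11001001 → 2-byte char (#7). Advance 2.
Byte at offset 23: 0xCE = 11001110 → 2-byte char (#8). Advance 2.
Byte at offset 25: 0xC2 = 11000010 → 2-byte char (#9). Advance 2.
Byte at offset 27: 0xE4 = 11100100 → 3-byte char (#10). Advance 3.
Reached end at offset 30 after 10 code points.

10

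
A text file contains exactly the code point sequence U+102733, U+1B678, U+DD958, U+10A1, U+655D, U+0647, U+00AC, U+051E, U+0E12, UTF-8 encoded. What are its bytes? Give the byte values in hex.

F4 82 9C B3 F0 9B 99 B8 F3 9D A5 98 E1 82 A1 E6 95 9D D9 87 C2 AC D4 9E E0 B8 92

U+102733: 4-byte form → F4 82 9C B3.
U+1B678: 4-byte form → F0 9B 99 B8.
U+DD958: 4-byte form → F3 9D A5 98.
U+10A1: 3-byte form → E1 82 A1.
U+655D: 3-byte form → E6 95 9D.
U+0647: 2-byte form → D9 87.
U+00AC: 2-byte form → C2 AC.
U+051E: 2-byte form → D4 9E.
U+0E12: 3-byte form → E0 B8 92.
Concatenated (27 bytes): F4 82 9C B3 F0 9B 99 B8 F3 9D A5 98 E1 82 A1 E6 95 9D D9 87 C2 AC D4 9E E0 B8 92.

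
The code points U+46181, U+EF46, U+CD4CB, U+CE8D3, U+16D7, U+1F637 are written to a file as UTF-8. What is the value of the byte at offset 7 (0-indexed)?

0xF3

U+46181 → 4-byte form F1 86 86 81 at offsets 0–3.
U+EF46 → 3-byte form EE BD 86 at offsets 4–6.
U+CD4CB → 4-byte form F3 8D 93 8B at offsets 7–10.
Offset 7 falls in char 3's range; it's byte 1 of F3 8D 93 8B = 0xF3.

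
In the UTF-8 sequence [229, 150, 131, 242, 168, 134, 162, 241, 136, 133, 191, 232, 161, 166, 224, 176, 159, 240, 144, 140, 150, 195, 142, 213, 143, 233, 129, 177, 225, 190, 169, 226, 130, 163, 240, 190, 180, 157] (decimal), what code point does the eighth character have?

Offset 0: leading byte 0xE5 = 11100101 → 3-byte char #1 = E5 96 83.
Offset 3: leading byte 0xF2 = 11110010 → 4-byte char #2 = F2 A8 86 A2.
Offset 7: leading byte 0xF1 = 11110001 → 4-byte char #3 = F1 88 85 BF.
Offset 11: leading byte 0xE8 = 11101000 → 3-byte char #4 = E8 A1 A6.
Offset 14: leading byte 0xE0 = 11100000 → 3-byte char #5 = E0 B0 9F.
Offset 17: leading byte 0xF0 = 11110000 → 4-byte char #6 = F0 90 8C 96.
Offset 21: leading byte 0xC3 = 11000011 → 2-byte char #7 = C3 8E.
Offset 23: leading byte 0xD5 = 11010101 → 2-byte char #8 = D5 8F.
Leading byte 0xD5 = 11010101 matches 110xxxxx → 2-byte sequence.
Byte 1: 0xD5 = 11010101, payload 10101 (5 bits).
Byte 2: 0x8F = 10001111 (10xxxxxx ✓), payload 001111.
Concatenate: 10101001111 = 0x54F (11 bits → U+054F).

U+054F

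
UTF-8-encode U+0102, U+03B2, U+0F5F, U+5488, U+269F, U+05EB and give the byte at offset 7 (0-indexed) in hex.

U+0102 → 2-byte form C4 82 at offsets 0–1.
U+03B2 → 2-byte form CE B2 at offsets 2–3.
U+0F5F → 3-byte form E0 BD 9F at offsets 4–6.
U+5488 → 3-byte form E5 92 88 at offsets 7–9.
Offset 7 falls in char 4's range; it's byte 1 of E5 92 88 = 0xE5.

0xE5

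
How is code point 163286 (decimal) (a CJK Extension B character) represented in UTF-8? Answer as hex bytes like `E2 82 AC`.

U+27DD6 = 0x27DD6 = 163286 decimal. In range U+10000–U+10FFFF → 4-byte form: 11110xxx 10xxxxxx 10xxxxxx 10xxxxxx.
Binary (21 bits): 000100111110111010110.
Split 3+6+6+6: 000 | 100111 | 110111 | 010110.
Byte 1: 11110000 = 0xF0.
Byte 2: 10100111 = 0xA7.
Byte 3: 10110111 = 0xB7.
Byte 4: 10010110 = 0x96.

F0 A7 B7 96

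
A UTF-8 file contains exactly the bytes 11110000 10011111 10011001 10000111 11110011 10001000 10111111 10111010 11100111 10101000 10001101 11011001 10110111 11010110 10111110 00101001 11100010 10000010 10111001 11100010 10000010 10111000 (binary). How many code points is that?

Byte at offset 0: 0xF0 = 11110000 → 4-byte char (#1). Advance 4.
Byte at offset 4: 0xF3 = 11110011 → 4-byte char (#2). Advance 4.
Byte at offset 8: 0xE7 = 11100111 → 3-byte char (#3). Advance 3.
Byte at offset 11: 0xD9 = 11011001 → 2-byte char (#4). Advance 2.
Byte at offset 13: 0xD6 = 11010110 → 2-byte char (#5). Advance 2.
Byte at offset 15: 0x29 = 00101001 → 1-byte char (#6). Advance 1.
Byte at offset 16: 0xE2 = 11100010 → 3-byte char (#7). Advance 3.
Byte at offset 19: 0xE2 = 11100010 → 3-byte char (#8). Advance 3.
Reached end at offset 22 after 8 code points.

8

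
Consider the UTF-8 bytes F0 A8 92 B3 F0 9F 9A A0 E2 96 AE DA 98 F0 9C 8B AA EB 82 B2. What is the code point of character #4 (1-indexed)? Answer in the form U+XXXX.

U+0698

Offset 0: leading byte 0xF0 = 11110000 → 4-byte char #1 = F0 A8 92 B3.
Offset 4: leading byte 0xF0 = 11110000 → 4-byte char #2 = F0 9F 9A A0.
Offset 8: leading byte 0xE2 = 11100010 → 3-byte char #3 = E2 96 AE.
Offset 11: leading byte 0xDA = 11011010 → 2-byte char #4 = DA 98.
Leading byte 0xDA = 11011010 matches 110xxxxx → 2-byte sequence.
Byte 1: 0xDA = 11011010, payload 11010 (5 bits).
Byte 2: 0x98 = 10011000 (10xxxxxx ✓), payload 011000.
Concatenate: 11010011000 = 0x698 (11 bits → U+0698).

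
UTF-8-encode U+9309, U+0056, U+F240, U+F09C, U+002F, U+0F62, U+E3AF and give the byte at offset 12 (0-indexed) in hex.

U+9309 → 3-byte form E9 8C 89 at offsets 0–2.
U+0056 → 1-byte form 56 at offsets 3–3.
U+F240 → 3-byte form EF 89 80 at offsets 4–6.
U+F09C → 3-byte form EF 82 9C at offsets 7–9.
U+002F → 1-byte form 2F at offsets 10–10.
U+0F62 → 3-byte form E0 BD A2 at offsets 11–13.
Offset 12 falls in char 6's range; it's byte 2 of E0 BD A2 = 0xBD.

0xBD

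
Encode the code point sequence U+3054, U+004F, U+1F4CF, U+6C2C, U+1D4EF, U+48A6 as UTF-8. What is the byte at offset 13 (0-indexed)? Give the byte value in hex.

0x93

U+3054 → 3-byte form E3 81 94 at offsets 0–2.
U+004F → 1-byte form 4F at offsets 3–3.
U+1F4CF → 4-byte form F0 9F 93 8F at offsets 4–7.
U+6C2C → 3-byte form E6 B0 AC at offsets 8–10.
U+1D4EF → 4-byte form F0 9D 93 AF at offsets 11–14.
Offset 13 falls in char 5's range; it's byte 3 of F0 9D 93 AF = 0x93.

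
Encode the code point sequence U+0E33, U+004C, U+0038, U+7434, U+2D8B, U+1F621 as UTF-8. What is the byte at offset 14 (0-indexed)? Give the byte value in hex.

U+0E33 → 3-byte form E0 B8 B3 at offsets 0–2.
U+004C → 1-byte form 4C at offsets 3–3.
U+0038 → 1-byte form 38 at offsets 4–4.
U+7434 → 3-byte form E7 90 B4 at offsets 5–7.
U+2D8B → 3-byte form E2 B6 8B at offsets 8–10.
U+1F621 → 4-byte form F0 9F 98 A1 at offsets 11–14.
Offset 14 falls in char 6's range; it's byte 4 of F0 9F 98 A1 = 0xA1.

0xA1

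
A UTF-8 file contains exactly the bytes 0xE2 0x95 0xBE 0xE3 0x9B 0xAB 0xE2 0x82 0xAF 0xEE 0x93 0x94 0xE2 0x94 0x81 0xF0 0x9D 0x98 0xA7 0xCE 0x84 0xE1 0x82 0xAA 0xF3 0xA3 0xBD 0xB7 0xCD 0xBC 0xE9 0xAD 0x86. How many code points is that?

11

Byte at offset 0: 0xE2 = 11100010 → 3-byte char (#1). Advance 3.
Byte at offset 3: 0xE3 = 11100011 → 3-byte char (#2). Advance 3.
Byte at offset 6: 0xE2 = 11100010 → 3-byte char (#3). Advance 3.
Byte at offset 9: 0xEE = 11101110 → 3-byte char (#4). Advance 3.
Byte at offset 12: 0xE2 = 11100010 → 3-byte char (#5). Advance 3.
Byte at offset 15: 0xF0 = 11110000 → 4-byte char (#6). Advance 4.
Byte at offset 19: 0xCE = 11001110 → 2-byte char (#7). Advance 2.
Byte at offset 21: 0xE1 = 11100001 → 3-byte char (#8). Advance 3.
Byte at offset 24: 0xF3 = 11110011 → 4-byte char (#9). Advance 4.
Byte at offset 28: 0xCD = 11001101 → 2-byte char (#10). Advance 2.
Byte at offset 30: 0xE9 = 11101001 → 3-byte char (#11). Advance 3.
Reached end at offset 33 after 11 code points.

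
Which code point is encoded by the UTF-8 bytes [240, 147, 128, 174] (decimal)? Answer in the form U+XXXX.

Leading byte 0xF0 = 11110000 matches 11110xxx → 4-byte sequence.
Byte 1: 0xF0 = 11110000, payload 000 (3 bits).
Byte 2: 0x93 = 10010011 (10xxxxxx ✓), payload 010011.
Byte 3: 0x80 = 10000000 (10xxxxxx ✓), payload 000000.
Byte 4: 0xAE = 10101110 (10xxxxxx ✓), payload 101110.
Concatenate: 000010011000000101110 = 0x1302E (21 bits → U+1302E).

U+1302E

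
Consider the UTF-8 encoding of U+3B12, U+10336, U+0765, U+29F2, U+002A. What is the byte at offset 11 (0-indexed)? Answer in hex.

0xB2

U+3B12 → 3-byte form E3 AC 92 at offsets 0–2.
U+10336 → 4-byte form F0 90 8C B6 at offsets 3–6.
U+0765 → 2-byte form DD A5 at offsets 7–8.
U+29F2 → 3-byte form E2 A7 B2 at offsets 9–11.
Offset 11 falls in char 4's range; it's byte 3 of E2 A7 B2 = 0xB2.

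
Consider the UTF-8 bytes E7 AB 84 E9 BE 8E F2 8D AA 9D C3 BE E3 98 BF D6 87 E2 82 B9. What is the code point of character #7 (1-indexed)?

U+20B9

Offset 0: leading byte 0xE7 = 11100111 → 3-byte char #1 = E7 AB 84.
Offset 3: leading byte 0xE9 = 11101001 → 3-byte char #2 = E9 BE 8E.
Offset 6: leading byte 0xF2 = 11110010 → 4-byte char #3 = F2 8D AA 9D.
Offset 10: leading byte 0xC3 = 11000011 → 2-byte char #4 = C3 BE.
Offset 12: leading byte 0xE3 = 11100011 → 3-byte char #5 = E3 98 BF.
Offset 15: leading byte 0xD6 = 11010110 → 2-byte char #6 = D6 87.
Offset 17: leading byte 0xE2 = 11100010 → 3-byte char #7 = E2 82 B9.
Leading byte 0xE2 = 11100010 matches 1110xxxx → 3-byte sequence.
Byte 1: 0xE2 = 11100010, payload 0010 (4 bits).
Byte 2: 0x82 = 10000010 (10xxxxxx ✓), payload 000010.
Byte 3: 0xB9 = 10111001 (10xxxxxx ✓), payload 111001.
Concatenate: 0010000010111001 = 0x20B9 (16 bits → U+20B9).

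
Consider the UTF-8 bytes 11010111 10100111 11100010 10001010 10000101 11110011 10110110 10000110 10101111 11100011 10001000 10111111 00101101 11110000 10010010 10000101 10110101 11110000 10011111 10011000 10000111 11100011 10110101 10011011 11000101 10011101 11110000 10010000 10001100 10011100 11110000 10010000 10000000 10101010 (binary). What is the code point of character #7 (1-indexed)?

U+1F607

Offset 0: leading byte 0xD7 = 11010111 → 2-byte char #1 = D7 A7.
Offset 2: leading byte 0xE2 = 11100010 → 3-byte char #2 = E2 8A 85.
Offset 5: leading byte 0xF3 = 11110011 → 4-byte char #3 = F3 B6 86 AF.
Offset 9: leading byte 0xE3 = 11100011 → 3-byte char #4 = E3 88 BF.
Offset 12: leading byte 0x2D = 00101101 → 1-byte char #5 = 2D.
Offset 13: leading byte 0xF0 = 11110000 → 4-byte char #6 = F0 92 85 B5.
Offset 17: leading byte 0xF0 = 11110000 → 4-byte char #7 = F0 9F 98 87.
Leading byte 0xF0 = 11110000 matches 11110xxx → 4-byte sequence.
Byte 1: 0xF0 = 11110000, payload 000 (3 bits).
Byte 2: 0x9F = 10011111 (10xxxxxx ✓), payload 011111.
Byte 3: 0x98 = 10011000 (10xxxxxx ✓), payload 011000.
Byte 4: 0x87 = 10000111 (10xxxxxx ✓), payload 000111.
Concatenate: 000011111011000000111 = 0x1F607 (21 bits → U+1F607).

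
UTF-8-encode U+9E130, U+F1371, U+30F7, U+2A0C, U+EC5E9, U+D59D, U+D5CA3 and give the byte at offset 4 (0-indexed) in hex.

U+9E130 → 4-byte form F2 9E 84 B0 at offsets 0–3.
U+F1371 → 4-byte form F3 B1 8D B1 at offsets 4–7.
Offset 4 falls in char 2's range; it's byte 1 of F3 B1 8D B1 = 0xF3.

0xF3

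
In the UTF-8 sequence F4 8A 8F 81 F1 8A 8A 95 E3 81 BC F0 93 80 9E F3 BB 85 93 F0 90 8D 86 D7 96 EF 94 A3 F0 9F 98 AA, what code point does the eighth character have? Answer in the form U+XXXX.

Offset 0: leading byte 0xF4 = 11110100 → 4-byte char #1 = F4 8A 8F 81.
Offset 4: leading byte 0xF1 = 11110001 → 4-byte char #2 = F1 8A 8A 95.
Offset 8: leading byte 0xE3 = 11100011 → 3-byte char #3 = E3 81 BC.
Offset 11: leading byte 0xF0 = 11110000 → 4-byte char #4 = F0 93 80 9E.
Offset 15: leading byte 0xF3 = 11110011 → 4-byte char #5 = F3 BB 85 93.
Offset 19: leading byte 0xF0 = 11110000 → 4-byte char #6 = F0 90 8D 86.
Offset 23: leading byte 0xD7 = 11010111 → 2-byte char #7 = D7 96.
Offset 25: leading byte 0xEF = 11101111 → 3-byte char #8 = EF 94 A3.
Leading byte 0xEF = 11101111 matches 1110xxxx → 3-byte sequence.
Byte 1: 0xEF = 11101111, payload 1111 (4 bits).
Byte 2: 0x94 = 10010100 (10xxxxxx ✓), payload 010100.
Byte 3: 0xA3 = 10100011 (10xxxxxx ✓), payload 100011.
Concatenate: 1111010100100011 = 0xF523 (16 bits → U+F523).

U+F523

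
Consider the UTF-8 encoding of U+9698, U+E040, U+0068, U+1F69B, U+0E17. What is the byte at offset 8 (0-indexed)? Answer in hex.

U+9698 → 3-byte form E9 9A 98 at offsets 0–2.
U+E040 → 3-byte form EE 81 80 at offsets 3–5.
U+0068 → 1-byte form 68 at offsets 6–6.
U+1F69B → 4-byte form F0 9F 9A 9B at offsets 7–10.
Offset 8 falls in char 4's range; it's byte 2 of F0 9F 9A 9B = 0x9F.

0x9F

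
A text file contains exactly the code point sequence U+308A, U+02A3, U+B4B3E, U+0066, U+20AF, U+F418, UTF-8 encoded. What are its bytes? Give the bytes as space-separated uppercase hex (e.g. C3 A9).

E3 82 8A CA A3 F2 B4 AC BE 66 E2 82 AF EF 90 98

U+308A: 3-byte form → E3 82 8A.
U+02A3: 2-byte form → CA A3.
U+B4B3E: 4-byte form → F2 B4 AC BE.
U+0066: 1-byte form → 66.
U+20AF: 3-byte form → E2 82 AF.
U+F418: 3-byte form → EF 90 98.
Concatenated (16 bytes): E3 82 8A CA A3 F2 B4 AC BE 66 E2 82 AF EF 90 98.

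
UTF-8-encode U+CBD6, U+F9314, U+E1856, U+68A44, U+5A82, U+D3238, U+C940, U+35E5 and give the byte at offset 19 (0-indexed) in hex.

0x93

U+CBD6 → 3-byte form EC AF 96 at offsets 0–2.
U+F9314 → 4-byte form F3 B9 8C 94 at offsets 3–6.
U+E1856 → 4-byte form F3 A1 A1 96 at offsets 7–10.
U+68A44 → 4-byte form F1 A8 A9 84 at offsets 11–14.
U+5A82 → 3-byte form E5 AA 82 at offsets 15–17.
U+D3238 → 4-byte form F3 93 88 B8 at offsets 18–21.
Offset 19 falls in char 6's range; it's byte 2 of F3 93 88 B8 = 0x93.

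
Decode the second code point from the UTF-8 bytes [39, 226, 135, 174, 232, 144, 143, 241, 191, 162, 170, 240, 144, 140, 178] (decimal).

U+21EE

Offset 0: leading byte 0x27 = 00100111 → 1-byte char #1 = 27.
Offset 1: leading byte 0xE2 = 11100010 → 3-byte char #2 = E2 87 AE.
Leading byte 0xE2 = 11100010 matches 1110xxxx → 3-byte sequence.
Byte 1: 0xE2 = 11100010, payload 0010 (4 bits).
Byte 2: 0x87 = 10000111 (10xxxxxx ✓), payload 000111.
Byte 3: 0xAE = 10101110 (10xxxxxx ✓), payload 101110.
Concatenate: 0010000111101110 = 0x21EE (16 bits → U+21EE).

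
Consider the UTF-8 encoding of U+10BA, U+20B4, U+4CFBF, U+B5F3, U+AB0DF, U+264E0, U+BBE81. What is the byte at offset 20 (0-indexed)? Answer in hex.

U+10BA → 3-byte form E1 82 BA at offsets 0–2.
U+20B4 → 3-byte form E2 82 B4 at offsets 3–5.
U+4CFBF → 4-byte form F1 8C BE BF at offsets 6–9.
U+B5F3 → 3-byte form EB 97 B3 at offsets 10–12.
U+AB0DF → 4-byte form F2 AB 83 9F at offsets 13–16.
U+264E0 → 4-byte form F0 A6 93 A0 at offsets 17–20.
Offset 20 falls in char 6's range; it's byte 4 of F0 A6 93 A0 = 0xA0.

0xA0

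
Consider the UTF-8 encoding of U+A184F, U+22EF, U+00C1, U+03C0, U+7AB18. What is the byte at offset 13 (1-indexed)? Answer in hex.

0xBA

1-indexed offset 13 is 0-indexed offset 12.
U+A184F → 4-byte form F2 A1 A1 8F at offsets 0–3.
U+22EF → 3-byte form E2 8B AF at offsets 4–6.
U+00C1 → 2-byte form C3 81 at offsets 7–8.
U+03C0 → 2-byte form CF 80 at offsets 9–10.
U+7AB18 → 4-byte form F1 BA AC 98 at offsets 11–14.
Offset 12 falls in char 5's range; it's byte 2 of F1 BA AC 98 = 0xBA.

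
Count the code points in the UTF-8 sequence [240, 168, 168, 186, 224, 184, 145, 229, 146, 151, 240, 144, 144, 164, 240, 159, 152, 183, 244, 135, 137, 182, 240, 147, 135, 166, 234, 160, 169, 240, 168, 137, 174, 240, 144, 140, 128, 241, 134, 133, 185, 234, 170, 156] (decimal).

Byte at offset 0: 0xF0 = 11110000 → 4-byte char (#1). Advance 4.
Byte at offset 4: 0xE0 = 11100000 → 3-byte char (#2). Advance 3.
Byte at offset 7: 0xE5 = 11100101 → 3-byte char (#3). Advance 3.
Byte at offset 10: 0xF0 = 11110000 → 4-byte char (#4). Advance 4.
Byte at offset 14: 0xF0 = 11110000 → 4-byte char (#5). Advance 4.
Byte at offset 18: 0xF4 = 11110100 → 4-byte char (#6). Advance 4.
Byte at offset 22: 0xF0 = 11110000 → 4-byte char (#7). Advance 4.
Byte at offset 26: 0xEA = 11101010 → 3-byte char (#8). Advance 3.
Byte at offset 29: 0xF0 = 11110000 → 4-byte char (#9). Advance 4.
Byte at offset 33: 0xF0 = 11110000 → 4-byte char (#10). Advance 4.
Byte at offset 37: 0xF1 = 11110001 → 4-byte char (#11). Advance 4.
Byte at offset 41: 0xEA = 11101010 → 3-byte char (#12). Advance 3.
Reached end at offset 44 after 12 code points.

12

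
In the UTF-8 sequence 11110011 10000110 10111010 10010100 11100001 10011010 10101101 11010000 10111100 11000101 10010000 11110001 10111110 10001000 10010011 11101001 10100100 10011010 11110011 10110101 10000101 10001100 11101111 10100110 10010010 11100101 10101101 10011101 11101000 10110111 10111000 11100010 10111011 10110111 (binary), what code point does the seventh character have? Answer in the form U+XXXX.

Offset 0: leading byte 0xF3 = 11110011 → 4-byte char #1 = F3 86 BA 94.
Offset 4: leading byte 0xE1 = 11100001 → 3-byte char #2 = E1 9A AD.
Offset 7: leading byte 0xD0 = 11010000 → 2-byte char #3 = D0 BC.
Offset 9: leading byte 0xC5 = 11000101 → 2-byte char #4 = C5 90.
Offset 11: leading byte 0xF1 = 11110001 → 4-byte char #5 = F1 BE 88 93.
Offset 15: leading byte 0xE9 = 11101001 → 3-byte char #6 = E9 A4 9A.
Offset 18: leading byte 0xF3 = 11110011 → 4-byte char #7 = F3 B5 85 8C.
Leading byte 0xF3 = 11110011 matches 11110xxx → 4-byte sequence.
Byte 1: 0xF3 = 11110011, payload 011 (3 bits).
Byte 2: 0xB5 = 10110101 (10xxxxxx ✓), payload 110101.
Byte 3: 0x85 = 10000101 (10xxxxxx ✓), payload 000101.
Byte 4: 0x8C = 10001100 (10xxxxxx ✓), payload 001100.
Concatenate: 011110101000101001100 = 0xF514C (21 bits → U+F514C).

U+F514C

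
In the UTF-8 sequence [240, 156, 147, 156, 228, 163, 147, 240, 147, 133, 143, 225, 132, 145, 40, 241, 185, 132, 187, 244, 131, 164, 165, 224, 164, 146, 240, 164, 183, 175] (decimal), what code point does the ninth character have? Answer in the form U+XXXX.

U+24DEF

Offset 0: leading byte 0xF0 = 11110000 → 4-byte char #1 = F0 9C 93 9C.
Offset 4: leading byte 0xE4 = 11100100 → 3-byte char #2 = E4 A3 93.
Offset 7: leading byte 0xF0 = 11110000 → 4-byte char #3 = F0 93 85 8F.
Offset 11: leading byte 0xE1 = 11100001 → 3-byte char #4 = E1 84 91.
Offset 14: leading byte 0x28 = 00101000 → 1-byte char #5 = 28.
Offset 15: leading byte 0xF1 = 11110001 → 4-byte char #6 = F1 B9 84 BB.
Offset 19: leading byte 0xF4 = 11110100 → 4-byte char #7 = F4 83 A4 A5.
Offset 23: leading byte 0xE0 = 11100000 → 3-byte char #8 = E0 A4 92.
Offset 26: leading byte 0xF0 = 11110000 → 4-byte char #9 = F0 A4 B7 AF.
Leading byte 0xF0 = 11110000 matches 11110xxx → 4-byte sequence.
Byte 1: 0xF0 = 11110000, payload 000 (3 bits).
Byte 2: 0xA4 = 10100100 (10xxxxxx ✓), payload 100100.
Byte 3: 0xB7 = 10110111 (10xxxxxx ✓), payload 110111.
Byte 4: 0xAF = 10101111 (10xxxxxx ✓), payload 101111.
Concatenate: 000100100110111101111 = 0x24DEF (21 bits → U+24DEF).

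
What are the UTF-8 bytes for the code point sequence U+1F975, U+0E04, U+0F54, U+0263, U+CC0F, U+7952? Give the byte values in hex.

U+1F975: 4-byte form → F0 9F A5 B5.
U+0E04: 3-byte form → E0 B8 84.
U+0F54: 3-byte form → E0 BD 94.
U+0263: 2-byte form → C9 A3.
U+CC0F: 3-byte form → EC B0 8F.
U+7952: 3-byte form → E7 A5 92.
Concatenated (18 bytes): F0 9F A5 B5 E0 B8 84 E0 BD 94 C9 A3 EC B0 8F E7 A5 92.

F0 9F A5 B5 E0 B8 84 E0 BD 94 C9 A3 EC B0 8F E7 A5 92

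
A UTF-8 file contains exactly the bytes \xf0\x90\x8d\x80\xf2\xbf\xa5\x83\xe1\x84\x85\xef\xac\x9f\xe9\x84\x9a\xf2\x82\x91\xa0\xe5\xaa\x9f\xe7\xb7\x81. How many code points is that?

Byte at offset 0: 0xF0 = 11110000 → 4-byte char (#1). Advance 4.
Byte at offset 4: 0xF2 = 11110010 → 4-byte char (#2). Advance 4.
Byte at offset 8: 0xE1 = 11100001 → 3-byte char (#3). Advance 3.
Byte at offset 11: 0xEF = 11101111 → 3-byte char (#4). Advance 3.
Byte at offset 14: 0xE9 = 11101001 → 3-byte char (#5). Advance 3.
Byte at offset 17: 0xF2 = 11110010 → 4-byte char (#6). Advance 4.
Byte at offset 21: 0xE5 = 11100101 → 3-byte char (#7). Advance 3.
Byte at offset 24: 0xE7 = 11100111 → 3-byte char (#8). Advance 3.
Reached end at offset 27 after 8 code points.

8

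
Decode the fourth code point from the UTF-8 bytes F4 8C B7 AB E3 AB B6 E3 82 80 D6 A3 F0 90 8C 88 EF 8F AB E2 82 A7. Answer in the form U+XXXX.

U+05A3

Offset 0: leading byte 0xF4 = 11110100 → 4-byte char #1 = F4 8C B7 AB.
Offset 4: leading byte 0xE3 = 11100011 → 3-byte char #2 = E3 AB B6.
Offset 7: leading byte 0xE3 = 11100011 → 3-byte char #3 = E3 82 80.
Offset 10: leading byte 0xD6 = 11010110 → 2-byte char #4 = D6 A3.
Leading byte 0xD6 = 11010110 matches 110xxxxx → 2-byte sequence.
Byte 1: 0xD6 = 11010110, payload 10110 (5 bits).
Byte 2: 0xA3 = 10100011 (10xxxxxx ✓), payload 100011.
Concatenate: 10110100011 = 0x5A3 (11 bits → U+05A3).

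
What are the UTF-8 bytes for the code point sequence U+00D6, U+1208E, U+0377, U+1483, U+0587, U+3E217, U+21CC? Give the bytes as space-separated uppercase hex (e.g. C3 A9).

U+00D6: 2-byte form → C3 96.
U+1208E: 4-byte form → F0 92 82 8E.
U+0377: 2-byte form → CD B7.
U+1483: 3-byte form → E1 92 83.
U+0587: 2-byte form → D6 87.
U+3E217: 4-byte form → F0 BE 88 97.
U+21CC: 3-byte form → E2 87 8C.
Concatenated (20 bytes): C3 96 F0 92 82 8E CD B7 E1 92 83 D6 87 F0 BE 88 97 E2 87 8C.

C3 96 F0 92 82 8E CD B7 E1 92 83 D6 87 F0 BE 88 97 E2 87 8C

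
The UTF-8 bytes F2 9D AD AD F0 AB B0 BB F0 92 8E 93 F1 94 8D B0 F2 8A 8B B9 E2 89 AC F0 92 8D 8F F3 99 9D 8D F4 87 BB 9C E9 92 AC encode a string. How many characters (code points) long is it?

10

Byte at offset 0: 0xF2 = 11110010 → 4-byte char (#1). Advance 4.
Byte at offset 4: 0xF0 = 11110000 → 4-byte char (#2). Advance 4.
Byte at offset 8: 0xF0 = 11110000 → 4-byte char (#3). Advance 4.
Byte at offset 12: 0xF1 = 11110001 → 4-byte char (#4). Advance 4.
Byte at offset 16: 0xF2 = 11110010 → 4-byte char (#5). Advance 4.
Byte at offset 20: 0xE2 = 11100010 → 3-byte char (#6). Advance 3.
Byte at offset 23: 0xF0 = 11110000 → 4-byte char (#7). Advance 4.
Byte at offset 27: 0xF3 = 11110011 → 4-byte char (#8). Advance 4.
Byte at offset 31: 0xF4 = 11110100 → 4-byte char (#9). Advance 4.
Byte at offset 35: 0xE9 = 11101001 → 3-byte char (#10). Advance 3.
Reached end at offset 38 after 10 code points.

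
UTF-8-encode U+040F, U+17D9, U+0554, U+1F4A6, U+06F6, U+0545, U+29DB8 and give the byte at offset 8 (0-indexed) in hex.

U+040F → 2-byte form D0 8F at offsets 0–1.
U+17D9 → 3-byte form E1 9F 99 at offsets 2–4.
U+0554 → 2-byte form D5 94 at offsets 5–6.
U+1F4A6 → 4-byte form F0 9F 92 A6 at offsets 7–10.
Offset 8 falls in char 4's range; it's byte 2 of F0 9F 92 A6 = 0x9F.

0x9F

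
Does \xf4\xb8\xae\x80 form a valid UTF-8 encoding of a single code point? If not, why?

Leading byte 0xF4 = 11110100 → 4-byte form.
Payload = 0x138B80, which exceeds U+10FFFF, the maximum Unicode code point. (Leading bytes F5–FF, or F4 followed by ≥ 0x90, are invalid.)

invalid (encodes a value above U+10FFFF)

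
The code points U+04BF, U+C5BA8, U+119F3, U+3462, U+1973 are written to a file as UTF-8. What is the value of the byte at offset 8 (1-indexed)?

1-indexed offset 8 is 0-indexed offset 7.
U+04BF → 2-byte form D2 BF at offsets 0–1.
U+C5BA8 → 4-byte form F3 85 AE A8 at offsets 2–5.
U+119F3 → 4-byte form F0 91 A7 B3 at offsets 6–9.
Offset 7 falls in char 3's range; it's byte 2 of F0 91 A7 B3 = 0x91.

0x91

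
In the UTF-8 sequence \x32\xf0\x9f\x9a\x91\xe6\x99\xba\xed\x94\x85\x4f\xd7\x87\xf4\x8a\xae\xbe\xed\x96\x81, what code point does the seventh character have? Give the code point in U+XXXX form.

Offset 0: leading byte 0x32 = 00110010 → 1-byte char #1 = 32.
Offset 1: leading byte 0xF0 = 11110000 → 4-byte char #2 = F0 9F 9A 91.
Offset 5: leading byte 0xE6 = 11100110 → 3-byte char #3 = E6 99 BA.
Offset 8: leading byte 0xED = 11101101 → 3-byte char #4 = ED 94 85.
Offset 11: leading byte 0x4F = 01001111 → 1-byte char #5 = 4F.
Offset 12: leading byte 0xD7 = 11010111 → 2-byte char #6 = D7 87.
Offset 14: leading byte 0xF4 = 11110100 → 4-byte char #7 = F4 8A AE BE.
Leading byte 0xF4 = 11110100 matches 11110xxx → 4-byte sequence.
Byte 1: 0xF4 = 11110100, payload 100 (3 bits).
Byte 2: 0x8A = 10001010 (10xxxxxx ✓), payload 001010.
Byte 3: 0xAE = 10101110 (10xxxxxx ✓), payload 101110.
Byte 4: 0xBE = 10111110 (10xxxxxx ✓), payload 111110.
Concatenate: 100001010101110111110 = 0x10ABBE (21 bits → U+10ABBE).

U+10ABBE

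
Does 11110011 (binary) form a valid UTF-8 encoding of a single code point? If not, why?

invalid (sequence truncated)

Leading byte 0xF3 = 11110011 → 4-byte form, but only 1 byte is present.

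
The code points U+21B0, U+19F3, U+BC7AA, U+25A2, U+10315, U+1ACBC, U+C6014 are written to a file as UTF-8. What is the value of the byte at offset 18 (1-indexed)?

0xF0

1-indexed offset 18 is 0-indexed offset 17.
U+21B0 → 3-byte form E2 86 B0 at offsets 0–2.
U+19F3 → 3-byte form E1 A7 B3 at offsets 3–5.
U+BC7AA → 4-byte form F2 BC 9E AA at offsets 6–9.
U+25A2 → 3-byte form E2 96 A2 at offsets 10–12.
U+10315 → 4-byte form F0 90 8C 95 at offsets 13–16.
U+1ACBC → 4-byte form F0 9A B2 BC at offsets 17–20.
Offset 17 falls in char 6's range; it's byte 1 of F0 9A B2 BC = 0xF0.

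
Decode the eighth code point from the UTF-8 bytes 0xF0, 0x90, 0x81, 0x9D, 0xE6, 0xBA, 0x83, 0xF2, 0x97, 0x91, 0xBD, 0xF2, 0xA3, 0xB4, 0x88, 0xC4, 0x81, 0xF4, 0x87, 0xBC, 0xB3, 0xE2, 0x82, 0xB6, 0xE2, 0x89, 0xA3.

U+2263

Offset 0: leading byte 0xF0 = 11110000 → 4-byte char #1 = F0 90 81 9D.
Offset 4: leading byte 0xE6 = 11100110 → 3-byte char #2 = E6 BA 83.
Offset 7: leading byte 0xF2 = 11110010 → 4-byte char #3 = F2 97 91 BD.
Offset 11: leading byte 0xF2 = 11110010 → 4-byte char #4 = F2 A3 B4 88.
Offset 15: leading byte 0xC4 = 11000100 → 2-byte char #5 = C4 81.
Offset 17: leading byte 0xF4 = 11110100 → 4-byte char #6 = F4 87 BC B3.
Offset 21: leading byte 0xE2 = 11100010 → 3-byte char #7 = E2 82 B6.
Offset 24: leading byte 0xE2 = 11100010 → 3-byte char #8 = E2 89 A3.
Leading byte 0xE2 = 11100010 matches 1110xxxx → 3-byte sequence.
Byte 1: 0xE2 = 11100010, payload 0010 (4 bits).
Byte 2: 0x89 = 10001001 (10xxxxxx ✓), payload 001001.
Byte 3: 0xA3 = 10100011 (10xxxxxx ✓), payload 100011.
Concatenate: 0010001001100011 = 0x2263 (16 bits → U+2263).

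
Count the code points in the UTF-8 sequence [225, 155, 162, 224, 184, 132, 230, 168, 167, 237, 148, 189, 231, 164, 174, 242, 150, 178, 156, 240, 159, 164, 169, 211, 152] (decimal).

Byte at offset 0: 0xE1 = 11100001 → 3-byte char (#1). Advance 3.
Byte at offset 3: 0xE0 = 11100000 → 3-byte char (#2). Advance 3.
Byte at offset 6: 0xE6 = 11100110 → 3-byte char (#3). Advance 3.
Byte at offset 9: 0xED = 11101101 → 3-byte char (#4). Advance 3.
Byte at offset 12: 0xE7 = 11100111 → 3-byte char (#5). Advance 3.
Byte at offset 15: 0xF2 = 11110010 → 4-byte char (#6). Advance 4.
Byte at offset 19: 0xF0 = 11110000 → 4-byte char (#7). Advance 4.
Byte at offset 23: 0xD3 = 11010011 → 2-byte char (#8). Advance 2.
Reached end at offset 25 after 8 code points.

8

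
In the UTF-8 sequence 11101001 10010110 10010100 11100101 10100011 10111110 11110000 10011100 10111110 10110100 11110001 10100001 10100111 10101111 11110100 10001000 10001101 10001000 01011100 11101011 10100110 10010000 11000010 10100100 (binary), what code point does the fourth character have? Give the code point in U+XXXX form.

Offset 0: leading byte 0xE9 = 11101001 → 3-byte char #1 = E9 96 94.
Offset 3: leading byte 0xE5 = 11100101 → 3-byte char #2 = E5 A3 BE.
Offset 6: leading byte 0xF0 = 11110000 → 4-byte char #3 = F0 9C BE B4.
Offset 10: leading byte 0xF1 = 11110001 → 4-byte char #4 = F1 A1 A7 AF.
Leading byte 0xF1 = 11110001 matches 11110xxx → 4-byte sequence.
Byte 1: 0xF1 = 11110001, payload 001 (3 bits).
Byte 2: 0xA1 = 10100001 (10xxxxxx ✓), payload 100001.
Byte 3: 0xA7 = 10100111 (10xxxxxx ✓), payload 100111.
Byte 4: 0xAF = 10101111 (10xxxxxx ✓), payload 101111.
Concatenate: 001100001100111101111 = 0x619EF (21 bits → U+619EF).

U+619EF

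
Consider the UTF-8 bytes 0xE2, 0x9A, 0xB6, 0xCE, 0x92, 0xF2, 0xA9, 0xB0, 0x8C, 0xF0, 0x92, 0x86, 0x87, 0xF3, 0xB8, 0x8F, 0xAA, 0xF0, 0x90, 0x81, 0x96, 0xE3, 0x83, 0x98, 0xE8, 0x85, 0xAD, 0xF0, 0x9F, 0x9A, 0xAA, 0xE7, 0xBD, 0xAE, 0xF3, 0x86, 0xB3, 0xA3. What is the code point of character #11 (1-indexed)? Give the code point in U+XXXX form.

Offset 0: leading byte 0xE2 = 11100010 → 3-byte char #1 = E2 9A B6.
Offset 3: leading byte 0xCE = 11001110 → 2-byte char #2 = CE 92.
Offset 5: leading byte 0xF2 = 11110010 → 4-byte char #3 = F2 A9 B0 8C.
Offset 9: leading byte 0xF0 = 11110000 → 4-byte char #4 = F0 92 86 87.
Offset 13: leading byte 0xF3 = 11110011 → 4-byte char #5 = F3 B8 8F AA.
Offset 17: leading byte 0xF0 = 11110000 → 4-byte char #6 = F0 90 81 96.
Offset 21: leading byte 0xE3 = 11100011 → 3-byte char #7 = E3 83 98.
Offset 24: leading byte 0xE8 = 11101000 → 3-byte char #8 = E8 85 AD.
Offset 27: leading byte 0xF0 = 11110000 → 4-byte char #9 = F0 9F 9A AA.
Offset 31: leading byte 0xE7 = 11100111 → 3-byte char #10 = E7 BD AE.
Offset 34: leading byte 0xF3 = 11110011 → 4-byte char #11 = F3 86 B3 A3.
Leading byte 0xF3 = 11110011 matches 11110xxx → 4-byte sequence.
Byte 1: 0xF3 = 11110011, payload 011 (3 bits).
Byte 2: 0x86 = 10000110 (10xxxxxx ✓), payload 000110.
Byte 3: 0xB3 = 10110011 (10xxxxxx ✓), payload 110011.
Byte 4: 0xA3 = 10100011 (10xxxxxx ✓), payload 100011.
Concatenate: 011000110110011100011 = 0xC6CE3 (21 bits → U+C6CE3).

U+C6CE3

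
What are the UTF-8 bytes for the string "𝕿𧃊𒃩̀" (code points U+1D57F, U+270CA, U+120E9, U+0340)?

F0 9D 95 BF F0 A7 83 8A F0 92 83 A9 CD 80

U+1D57F: 4-byte form → F0 9D 95 BF.
U+270CA: 4-byte form → F0 A7 83 8A.
U+120E9: 4-byte form → F0 92 83 A9.
U+0340: 2-byte form → CD 80.
Concatenated (14 bytes): F0 9D 95 BF F0 A7 83 8A F0 92 83 A9 CD 80.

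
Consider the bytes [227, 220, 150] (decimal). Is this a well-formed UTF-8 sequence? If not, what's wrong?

invalid (non-continuation byte where continuation expected)

Leading byte 0xE3 = 11100011 → 3-byte form.
Byte 2 is 0xDC = 11011100, which is not 10xxxxxx — expected a continuation byte.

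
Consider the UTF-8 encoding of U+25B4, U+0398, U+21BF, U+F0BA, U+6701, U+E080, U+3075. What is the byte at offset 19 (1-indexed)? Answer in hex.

1-indexed offset 19 is 0-indexed offset 18.
U+25B4 → 3-byte form E2 96 B4 at offsets 0–2.
U+0398 → 2-byte form CE 98 at offsets 3–4.
U+21BF → 3-byte form E2 86 BF at offsets 5–7.
U+F0BA → 3-byte form EF 82 BA at offsets 8–10.
U+6701 → 3-byte form E6 9C 81 at offsets 11–13.
U+E080 → 3-byte form EE 82 80 at offsets 14–16.
U+3075 → 3-byte form E3 81 B5 at offsets 17–19.
Offset 18 falls in char 7's range; it's byte 2 of E3 81 B5 = 0x81.

0x81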